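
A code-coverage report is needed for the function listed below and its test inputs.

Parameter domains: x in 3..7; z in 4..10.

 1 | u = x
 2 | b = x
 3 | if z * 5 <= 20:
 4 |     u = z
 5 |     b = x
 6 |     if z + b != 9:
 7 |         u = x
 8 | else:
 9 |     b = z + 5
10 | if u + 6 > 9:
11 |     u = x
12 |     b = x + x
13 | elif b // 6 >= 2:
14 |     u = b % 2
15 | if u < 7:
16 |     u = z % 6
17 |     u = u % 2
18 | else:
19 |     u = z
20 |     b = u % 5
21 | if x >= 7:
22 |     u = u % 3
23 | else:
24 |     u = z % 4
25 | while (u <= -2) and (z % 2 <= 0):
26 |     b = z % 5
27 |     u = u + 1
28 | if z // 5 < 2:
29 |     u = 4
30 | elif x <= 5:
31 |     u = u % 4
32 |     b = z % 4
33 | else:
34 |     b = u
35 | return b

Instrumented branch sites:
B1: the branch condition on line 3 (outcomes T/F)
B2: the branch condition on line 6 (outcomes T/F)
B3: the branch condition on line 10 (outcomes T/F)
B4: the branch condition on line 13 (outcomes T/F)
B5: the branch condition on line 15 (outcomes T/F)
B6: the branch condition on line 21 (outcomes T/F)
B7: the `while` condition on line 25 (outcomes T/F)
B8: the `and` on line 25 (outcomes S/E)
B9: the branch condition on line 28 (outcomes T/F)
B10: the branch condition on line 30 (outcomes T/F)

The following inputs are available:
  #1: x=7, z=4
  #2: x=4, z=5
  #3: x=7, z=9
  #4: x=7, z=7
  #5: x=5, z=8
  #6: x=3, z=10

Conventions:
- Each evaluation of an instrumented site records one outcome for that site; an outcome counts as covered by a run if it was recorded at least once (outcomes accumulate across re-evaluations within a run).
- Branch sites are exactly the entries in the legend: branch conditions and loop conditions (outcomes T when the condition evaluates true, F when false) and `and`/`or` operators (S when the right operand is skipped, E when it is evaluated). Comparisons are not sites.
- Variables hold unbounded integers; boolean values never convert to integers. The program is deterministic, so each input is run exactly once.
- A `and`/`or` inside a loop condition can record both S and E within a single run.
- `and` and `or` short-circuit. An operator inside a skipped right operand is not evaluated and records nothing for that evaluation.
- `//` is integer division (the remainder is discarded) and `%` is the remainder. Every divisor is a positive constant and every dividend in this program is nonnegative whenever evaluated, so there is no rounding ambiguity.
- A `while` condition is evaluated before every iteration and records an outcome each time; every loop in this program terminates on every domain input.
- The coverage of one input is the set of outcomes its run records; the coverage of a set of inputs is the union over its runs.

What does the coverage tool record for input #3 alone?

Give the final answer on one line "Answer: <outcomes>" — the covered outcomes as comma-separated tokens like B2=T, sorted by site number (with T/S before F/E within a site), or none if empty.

Event log for input #3 (x=7, z=9):
  B1->F, B3->T, B5->F, B6->T, B8->S, B7->F, B9->T
distinct outcomes covered: B1=F, B3=T, B5=F, B6=T, B7=F, B8=S, B9=T

Answer: B1=F, B3=T, B5=F, B6=T, B7=F, B8=S, B9=T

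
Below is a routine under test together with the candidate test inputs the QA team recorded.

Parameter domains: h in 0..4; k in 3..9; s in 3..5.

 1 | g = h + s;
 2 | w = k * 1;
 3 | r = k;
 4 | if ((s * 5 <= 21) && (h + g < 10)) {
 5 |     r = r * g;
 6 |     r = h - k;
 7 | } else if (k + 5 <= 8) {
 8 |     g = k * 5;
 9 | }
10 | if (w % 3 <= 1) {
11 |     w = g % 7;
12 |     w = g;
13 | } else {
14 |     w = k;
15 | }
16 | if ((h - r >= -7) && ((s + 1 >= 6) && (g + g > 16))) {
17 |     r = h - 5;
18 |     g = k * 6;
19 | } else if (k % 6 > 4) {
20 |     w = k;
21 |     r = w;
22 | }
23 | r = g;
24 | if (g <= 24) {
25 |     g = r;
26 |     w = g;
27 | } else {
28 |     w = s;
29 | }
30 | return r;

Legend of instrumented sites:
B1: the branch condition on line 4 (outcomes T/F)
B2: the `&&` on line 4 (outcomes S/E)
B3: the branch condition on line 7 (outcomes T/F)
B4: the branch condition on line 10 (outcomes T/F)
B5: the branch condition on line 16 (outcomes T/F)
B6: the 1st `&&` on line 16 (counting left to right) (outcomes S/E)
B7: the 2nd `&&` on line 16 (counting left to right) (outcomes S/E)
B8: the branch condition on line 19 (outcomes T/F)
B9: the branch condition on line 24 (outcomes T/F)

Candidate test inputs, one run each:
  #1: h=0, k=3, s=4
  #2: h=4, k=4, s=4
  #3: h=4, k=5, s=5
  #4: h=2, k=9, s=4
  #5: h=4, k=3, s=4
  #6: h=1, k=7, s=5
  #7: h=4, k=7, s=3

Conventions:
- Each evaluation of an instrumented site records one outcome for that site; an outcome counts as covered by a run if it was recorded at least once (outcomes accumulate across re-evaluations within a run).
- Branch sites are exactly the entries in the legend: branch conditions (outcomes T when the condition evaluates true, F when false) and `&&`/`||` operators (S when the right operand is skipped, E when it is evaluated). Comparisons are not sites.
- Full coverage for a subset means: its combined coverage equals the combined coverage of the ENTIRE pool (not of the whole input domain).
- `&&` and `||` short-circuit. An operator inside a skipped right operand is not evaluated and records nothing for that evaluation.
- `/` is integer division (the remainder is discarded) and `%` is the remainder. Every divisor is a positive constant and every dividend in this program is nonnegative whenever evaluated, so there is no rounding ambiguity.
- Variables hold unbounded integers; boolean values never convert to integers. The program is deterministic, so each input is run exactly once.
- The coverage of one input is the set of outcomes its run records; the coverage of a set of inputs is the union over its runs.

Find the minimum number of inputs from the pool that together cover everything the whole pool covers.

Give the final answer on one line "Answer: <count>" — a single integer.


input #1 (h=0, k=3, s=4): events B2->E, B1->T, B4->T, B6->E, B7->S, B5->F, B8->F, B9->T; covers B1=T, B2=E, B4=T, B5=F, B6=E, B7=S, B8=F, B9=T
input #2 (h=4, k=4, s=4): events B2->E, B1->F, B3->F, B4->T, B6->E, B7->S, B5->F, B8->F, B9->T; covers B1=F, B2=E, B3=F, B4=T, B5=F, B6=E, B7=S, B8=F, B9=T
input #3 (h=4, k=5, s=5): events B2->S, B1->F, B3->F, B4->F, B6->E, B7->E, B5->T, B9->F; covers B1=F, B2=S, B3=F, B4=F, B5=T, B6=E, B7=E, B9=F
input #4 (h=2, k=9, s=4): events B2->E, B1->T, B4->T, B6->E, B7->S, B5->F, B8->F, B9->T; covers B1=T, B2=E, B4=T, B5=F, B6=E, B7=S, B8=F, B9=T
input #5 (h=4, k=3, s=4): events B2->E, B1->F, B3->T, B4->T, B6->E, B7->S, B5->F, B8->F, B9->T; covers B1=F, B2=E, B3=T, B4=T, B5=F, B6=E, B7=S, B8=F, B9=T
input #6 (h=1, k=7, s=5): events B2->S, B1->F, B3->F, B4->T, B6->E, B7->E, B5->F, B8->F, B9->T; covers B1=F, B2=S, B3=F, B4=T, B5=F, B6=E, B7=E, B8=F, B9=T
input #7 (h=4, k=7, s=3): events B2->E, B1->F, B3->F, B4->T, B6->E, B7->S, B5->F, B8->F, B9->T; covers B1=F, B2=E, B3=F, B4=T, B5=F, B6=E, B7=S, B8=F, B9=T
pool-wide coverage (16 outcomes): B1=T, B1=F, B2=S, B2=E, B3=T, B3=F, B4=T, B4=F, B5=T, B5=F, B6=E, B7=S, B7=E, B8=F, B9=T, B9=F
checked all size-1 subsets: none covers 16 outcomes (max 9/16)
checked all size-2 subsets: none covers 16 outcomes (max 15/16)
inputs {1, 3, 5} (size 3) cover everything; no size-3 subset with a lexicographically smaller index list covers all 16
Answer: 3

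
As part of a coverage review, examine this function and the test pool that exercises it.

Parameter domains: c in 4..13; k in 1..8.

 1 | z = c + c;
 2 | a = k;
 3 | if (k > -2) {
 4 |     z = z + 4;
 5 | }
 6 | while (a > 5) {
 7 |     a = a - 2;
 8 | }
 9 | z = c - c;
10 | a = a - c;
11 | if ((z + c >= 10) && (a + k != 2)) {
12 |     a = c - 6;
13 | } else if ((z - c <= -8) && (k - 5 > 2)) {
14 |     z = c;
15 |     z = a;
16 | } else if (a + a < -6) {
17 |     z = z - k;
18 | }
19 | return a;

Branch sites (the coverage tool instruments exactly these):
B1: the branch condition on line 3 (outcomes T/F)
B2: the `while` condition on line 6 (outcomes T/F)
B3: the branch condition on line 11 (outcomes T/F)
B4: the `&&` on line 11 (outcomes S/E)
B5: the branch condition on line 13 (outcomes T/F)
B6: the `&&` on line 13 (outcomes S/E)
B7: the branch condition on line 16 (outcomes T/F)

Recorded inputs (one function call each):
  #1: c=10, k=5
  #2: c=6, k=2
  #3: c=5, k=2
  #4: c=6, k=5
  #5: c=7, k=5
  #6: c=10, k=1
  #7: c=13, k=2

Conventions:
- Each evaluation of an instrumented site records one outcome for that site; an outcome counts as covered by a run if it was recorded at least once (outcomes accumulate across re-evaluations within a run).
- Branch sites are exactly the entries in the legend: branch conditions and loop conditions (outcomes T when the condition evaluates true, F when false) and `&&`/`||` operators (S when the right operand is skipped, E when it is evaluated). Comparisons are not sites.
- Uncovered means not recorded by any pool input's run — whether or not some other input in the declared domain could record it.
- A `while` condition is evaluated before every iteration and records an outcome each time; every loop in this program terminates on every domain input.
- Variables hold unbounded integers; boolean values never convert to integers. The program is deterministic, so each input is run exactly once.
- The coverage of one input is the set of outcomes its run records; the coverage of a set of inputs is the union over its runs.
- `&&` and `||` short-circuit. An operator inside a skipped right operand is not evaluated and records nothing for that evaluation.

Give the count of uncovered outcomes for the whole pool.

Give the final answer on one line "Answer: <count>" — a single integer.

run #1 (c=10, k=5) runs B1->T, B2->F, B4->E, B3->T; records B1=T, B2=F, B3=T, B4=E
run #2 (c=6, k=2) runs B1->T, B2->F, B4->S, B3->F, B6->S, B5->F, B7->T; records B1=T, B2=F, B3=F, B4=S, B5=F, B6=S, B7=T
run #3 (c=5, k=2) runs B1->T, B2->F, B4->S, B3->F, B6->S, B5->F, B7->F; records B1=T, B2=F, B3=F, B4=S, B5=F, B6=S, B7=F
run #4 (c=6, k=5) runs B1->T, B2->F, B4->S, B3->F, B6->S, B5->F, B7->F; records B1=T, B2=F, B3=F, B4=S, B5=F, B6=S, B7=F
run #5 (c=7, k=5) runs B1->T, B2->F, B4->S, B3->F, B6->S, B5->F, B7->F; records B1=T, B2=F, B3=F, B4=S, B5=F, B6=S, B7=F
run #6 (c=10, k=1) runs B1->T, B2->F, B4->E, B3->T; records B1=T, B2=F, B3=T, B4=E
run #7 (c=13, k=2) runs B1->T, B2->F, B4->E, B3->T; records B1=T, B2=F, B3=T, B4=E
union over the pool: B1=T, B2=F, B3=T, B3=F, B4=S, B4=E, B5=F, B6=S, B7=T, B7=F
uncovered (4 of 14): B1=F, B2=T, B5=T, B6=E

Answer: 4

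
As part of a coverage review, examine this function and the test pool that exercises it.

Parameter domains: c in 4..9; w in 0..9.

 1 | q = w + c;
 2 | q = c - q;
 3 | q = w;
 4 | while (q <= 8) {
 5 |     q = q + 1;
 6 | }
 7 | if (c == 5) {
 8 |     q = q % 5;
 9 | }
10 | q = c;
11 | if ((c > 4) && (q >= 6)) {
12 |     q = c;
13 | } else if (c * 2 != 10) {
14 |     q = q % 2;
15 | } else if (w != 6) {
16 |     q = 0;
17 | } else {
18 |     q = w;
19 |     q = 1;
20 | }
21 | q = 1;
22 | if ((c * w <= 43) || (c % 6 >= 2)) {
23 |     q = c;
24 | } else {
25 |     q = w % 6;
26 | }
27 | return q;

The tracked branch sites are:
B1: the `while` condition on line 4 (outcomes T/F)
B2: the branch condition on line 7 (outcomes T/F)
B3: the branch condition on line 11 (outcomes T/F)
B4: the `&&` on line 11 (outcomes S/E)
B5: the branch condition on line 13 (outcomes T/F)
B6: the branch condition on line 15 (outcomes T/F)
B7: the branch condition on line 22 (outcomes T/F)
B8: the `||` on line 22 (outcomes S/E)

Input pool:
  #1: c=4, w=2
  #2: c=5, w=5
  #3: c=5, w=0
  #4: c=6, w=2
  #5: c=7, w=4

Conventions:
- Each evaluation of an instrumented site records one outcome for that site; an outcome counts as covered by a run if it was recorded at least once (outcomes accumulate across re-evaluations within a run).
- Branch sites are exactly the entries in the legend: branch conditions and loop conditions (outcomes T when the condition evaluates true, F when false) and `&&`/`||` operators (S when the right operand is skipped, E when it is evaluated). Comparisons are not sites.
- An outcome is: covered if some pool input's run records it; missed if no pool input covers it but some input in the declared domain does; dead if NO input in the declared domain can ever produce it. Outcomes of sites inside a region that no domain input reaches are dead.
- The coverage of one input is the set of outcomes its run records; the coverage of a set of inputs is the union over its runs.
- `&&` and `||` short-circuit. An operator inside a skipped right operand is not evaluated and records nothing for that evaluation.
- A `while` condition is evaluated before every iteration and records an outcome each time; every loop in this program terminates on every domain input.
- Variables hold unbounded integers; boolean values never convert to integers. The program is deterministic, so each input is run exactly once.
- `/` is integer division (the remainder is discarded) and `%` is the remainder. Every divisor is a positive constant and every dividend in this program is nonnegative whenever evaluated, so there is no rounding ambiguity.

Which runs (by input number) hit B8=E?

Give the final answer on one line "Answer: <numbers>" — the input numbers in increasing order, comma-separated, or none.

input #1 (c=4, w=2): never hits B8=E
input #2 (c=5, w=5): never hits B8=E
input #3 (c=5, w=0): never hits B8=E
input #4 (c=6, w=2): never hits B8=E
input #5 (c=7, w=4): never hits B8=E

Answer: none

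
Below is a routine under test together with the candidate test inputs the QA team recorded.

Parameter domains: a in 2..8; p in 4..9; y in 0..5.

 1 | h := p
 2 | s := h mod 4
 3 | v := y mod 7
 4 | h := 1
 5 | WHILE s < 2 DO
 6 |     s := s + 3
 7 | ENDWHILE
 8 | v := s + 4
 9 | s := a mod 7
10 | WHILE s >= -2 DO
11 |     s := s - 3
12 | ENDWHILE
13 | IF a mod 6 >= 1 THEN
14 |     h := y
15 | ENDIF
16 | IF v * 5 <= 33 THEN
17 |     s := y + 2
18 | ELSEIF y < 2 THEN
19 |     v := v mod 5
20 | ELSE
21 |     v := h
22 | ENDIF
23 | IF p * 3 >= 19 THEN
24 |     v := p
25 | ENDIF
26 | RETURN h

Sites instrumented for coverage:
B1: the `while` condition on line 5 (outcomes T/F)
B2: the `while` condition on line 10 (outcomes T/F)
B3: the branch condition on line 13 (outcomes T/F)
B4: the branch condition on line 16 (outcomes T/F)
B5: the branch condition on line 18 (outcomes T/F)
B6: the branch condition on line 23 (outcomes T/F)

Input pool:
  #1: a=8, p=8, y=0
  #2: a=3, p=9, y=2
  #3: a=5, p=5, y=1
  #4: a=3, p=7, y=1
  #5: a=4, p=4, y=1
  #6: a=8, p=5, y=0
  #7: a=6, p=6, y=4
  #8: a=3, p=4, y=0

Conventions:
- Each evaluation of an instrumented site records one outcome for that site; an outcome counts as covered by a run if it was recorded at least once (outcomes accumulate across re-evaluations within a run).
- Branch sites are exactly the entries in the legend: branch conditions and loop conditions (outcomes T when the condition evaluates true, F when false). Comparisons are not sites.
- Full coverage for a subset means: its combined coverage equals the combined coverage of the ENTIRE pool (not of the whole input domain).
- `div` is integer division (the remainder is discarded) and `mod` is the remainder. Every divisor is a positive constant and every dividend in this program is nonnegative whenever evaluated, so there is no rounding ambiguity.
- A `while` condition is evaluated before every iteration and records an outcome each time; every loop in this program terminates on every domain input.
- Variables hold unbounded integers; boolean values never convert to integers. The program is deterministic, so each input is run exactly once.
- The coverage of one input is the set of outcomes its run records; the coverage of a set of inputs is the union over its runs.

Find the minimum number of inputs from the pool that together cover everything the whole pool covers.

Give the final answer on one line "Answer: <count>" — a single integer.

input #1, a=8, p=8, y=0: events B1->T, B1->F, B2->T, B2->T, B2->F, B3->T, B4->F, B5->T, B6->T; outcomes B1=T, B1=F, B2=T, B2=F, B3=T, B4=F, B5=T, B6=T
input #2, a=3, p=9, y=2: events B1->T, B1->F, B2->T, B2->T, B2->F, B3->T, B4->F, B5->F, B6->T; outcomes B1=T, B1=F, B2=T, B2=F, B3=T, B4=F, B5=F, B6=T
input #3, a=5, p=5, y=1: events B1->T, B1->F, B2->T, B2->T, B2->T, B2->F, B3->T, B4->F, B5->T, B6->F; outcomes B1=T, B1=F, B2=T, B2=F, B3=T, B4=F, B5=T, B6=F
input #4, a=3, p=7, y=1: events B1->F, B2->T, B2->T, B2->F, B3->T, B4->F, B5->T, B6->T; outcomes B1=F, B2=T, B2=F, B3=T, B4=F, B5=T, B6=T
input #5, a=4, p=4, y=1: events B1->T, B1->F, B2->T, B2->T, B2->T, B2->F, B3->T, B4->F, B5->T, B6->F; outcomes B1=T, B1=F, B2=T, B2=F, B3=T, B4=F, B5=T, B6=F
input #6, a=8, p=5, y=0: events B1->T, B1->F, B2->T, B2->T, B2->F, B3->T, B4->F, B5->T, B6->F; outcomes B1=T, B1=F, B2=T, B2=F, B3=T, B4=F, B5=T, B6=F
input #7, a=6, p=6, y=4: events B1->F, B2->T, B2->T, B2->T, B2->F, B3->F, B4->T, B6->F; outcomes B1=F, B2=T, B2=F, B3=F, B4=T, B6=F
input #8, a=3, p=4, y=0: events B1->T, B1->F, B2->T, B2->T, B2->F, B3->T, B4->F, B5->T, B6->F; outcomes B1=T, B1=F, B2=T, B2=F, B3=T, B4=F, B5=T, B6=F
the full pool covers 12 outcomes: B1=T, B1=F, B2=T, B2=F, B3=T, B3=F, B4=T, B4=F, B5=T, B5=F, B6=T, B6=F
every size-1 subset falls short of the 12 outcomes (best: 8/12)
every size-2 subset falls short of the 12 outcomes (best: 11/12)
inputs {1, 2, 7} (size 3) cover everything; no size-3 subset with a lexicographically smaller index list covers all 12

Answer: 3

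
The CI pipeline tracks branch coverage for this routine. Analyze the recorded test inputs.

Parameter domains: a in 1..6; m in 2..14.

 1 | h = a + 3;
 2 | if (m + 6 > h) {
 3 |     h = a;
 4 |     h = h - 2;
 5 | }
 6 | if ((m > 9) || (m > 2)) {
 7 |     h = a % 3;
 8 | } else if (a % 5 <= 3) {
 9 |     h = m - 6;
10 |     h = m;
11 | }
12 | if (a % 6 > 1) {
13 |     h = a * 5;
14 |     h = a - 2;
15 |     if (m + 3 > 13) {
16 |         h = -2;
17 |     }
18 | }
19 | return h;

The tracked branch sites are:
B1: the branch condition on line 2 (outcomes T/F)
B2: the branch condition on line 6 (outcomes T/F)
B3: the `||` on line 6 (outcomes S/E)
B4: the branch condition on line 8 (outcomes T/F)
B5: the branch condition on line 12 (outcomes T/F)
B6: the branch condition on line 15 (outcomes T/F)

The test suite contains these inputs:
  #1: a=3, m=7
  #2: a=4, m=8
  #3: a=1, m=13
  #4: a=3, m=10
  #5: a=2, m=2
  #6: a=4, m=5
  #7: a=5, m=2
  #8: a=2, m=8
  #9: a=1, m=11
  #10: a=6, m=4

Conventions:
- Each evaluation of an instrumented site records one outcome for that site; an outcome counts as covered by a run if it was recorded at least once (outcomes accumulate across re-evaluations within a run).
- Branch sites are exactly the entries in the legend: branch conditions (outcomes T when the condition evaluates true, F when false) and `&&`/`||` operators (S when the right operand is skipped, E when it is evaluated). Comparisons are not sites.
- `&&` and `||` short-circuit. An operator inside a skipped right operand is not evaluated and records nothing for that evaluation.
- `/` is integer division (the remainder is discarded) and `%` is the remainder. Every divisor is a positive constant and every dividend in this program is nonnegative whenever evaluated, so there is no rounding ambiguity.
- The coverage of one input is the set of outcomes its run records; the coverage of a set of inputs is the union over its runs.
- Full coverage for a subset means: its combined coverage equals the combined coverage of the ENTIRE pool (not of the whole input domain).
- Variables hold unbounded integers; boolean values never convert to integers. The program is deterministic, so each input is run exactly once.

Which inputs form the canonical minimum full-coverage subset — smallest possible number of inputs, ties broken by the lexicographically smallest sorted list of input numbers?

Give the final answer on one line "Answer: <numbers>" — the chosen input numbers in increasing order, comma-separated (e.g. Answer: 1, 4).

input #1, a=3, m=7: events B1->T, B3->E, B2->T, B5->T, B6->F; outcomes B1=T, B2=T, B3=E, B5=T, B6=F
input #2, a=4, m=8: events B1->T, B3->E, B2->T, B5->T, B6->F; outcomes B1=T, B2=T, B3=E, B5=T, B6=F
input #3, a=1, m=13: events B1->T, B3->S, B2->T, B5->F; outcomes B1=T, B2=T, B3=S, B5=F
input #4, a=3, m=10: events B1->T, B3->S, B2->T, B5->T, B6->F; outcomes B1=T, B2=T, B3=S, B5=T, B6=F
input #5, a=2, m=2: events B1->T, B3->E, B2->F, B4->T, B5->T, B6->F; outcomes B1=T, B2=F, B3=E, B4=T, B5=T, B6=F
input #6, a=4, m=5: events B1->T, B3->E, B2->T, B5->T, B6->F; outcomes B1=T, B2=T, B3=E, B5=T, B6=F
input #7, a=5, m=2: events B1->F, B3->E, B2->F, B4->T, B5->T, B6->F; outcomes B1=F, B2=F, B3=E, B4=T, B5=T, B6=F
input #8, a=2, m=8: events B1->T, B3->E, B2->T, B5->T, B6->F; outcomes B1=T, B2=T, B3=E, B5=T, B6=F
input #9, a=1, m=11: events B1->T, B3->S, B2->T, B5->F; outcomes B1=T, B2=T, B3=S, B5=F
input #10, a=6, m=4: events B1->T, B3->E, B2->T, B5->F; outcomes B1=T, B2=T, B3=E, B5=F
union over all inputs: B1=T, B1=F, B2=T, B2=F, B3=S, B3=E, B4=T, B5=T, B5=F, B6=F (10 outcomes)
size 1 is not enough: best union over all size-1 subsets is 6/10
at size 2, {3, 7} reaches all 10 outcomes; every lexicographically earlier size-2 subset fails

Answer: 3, 7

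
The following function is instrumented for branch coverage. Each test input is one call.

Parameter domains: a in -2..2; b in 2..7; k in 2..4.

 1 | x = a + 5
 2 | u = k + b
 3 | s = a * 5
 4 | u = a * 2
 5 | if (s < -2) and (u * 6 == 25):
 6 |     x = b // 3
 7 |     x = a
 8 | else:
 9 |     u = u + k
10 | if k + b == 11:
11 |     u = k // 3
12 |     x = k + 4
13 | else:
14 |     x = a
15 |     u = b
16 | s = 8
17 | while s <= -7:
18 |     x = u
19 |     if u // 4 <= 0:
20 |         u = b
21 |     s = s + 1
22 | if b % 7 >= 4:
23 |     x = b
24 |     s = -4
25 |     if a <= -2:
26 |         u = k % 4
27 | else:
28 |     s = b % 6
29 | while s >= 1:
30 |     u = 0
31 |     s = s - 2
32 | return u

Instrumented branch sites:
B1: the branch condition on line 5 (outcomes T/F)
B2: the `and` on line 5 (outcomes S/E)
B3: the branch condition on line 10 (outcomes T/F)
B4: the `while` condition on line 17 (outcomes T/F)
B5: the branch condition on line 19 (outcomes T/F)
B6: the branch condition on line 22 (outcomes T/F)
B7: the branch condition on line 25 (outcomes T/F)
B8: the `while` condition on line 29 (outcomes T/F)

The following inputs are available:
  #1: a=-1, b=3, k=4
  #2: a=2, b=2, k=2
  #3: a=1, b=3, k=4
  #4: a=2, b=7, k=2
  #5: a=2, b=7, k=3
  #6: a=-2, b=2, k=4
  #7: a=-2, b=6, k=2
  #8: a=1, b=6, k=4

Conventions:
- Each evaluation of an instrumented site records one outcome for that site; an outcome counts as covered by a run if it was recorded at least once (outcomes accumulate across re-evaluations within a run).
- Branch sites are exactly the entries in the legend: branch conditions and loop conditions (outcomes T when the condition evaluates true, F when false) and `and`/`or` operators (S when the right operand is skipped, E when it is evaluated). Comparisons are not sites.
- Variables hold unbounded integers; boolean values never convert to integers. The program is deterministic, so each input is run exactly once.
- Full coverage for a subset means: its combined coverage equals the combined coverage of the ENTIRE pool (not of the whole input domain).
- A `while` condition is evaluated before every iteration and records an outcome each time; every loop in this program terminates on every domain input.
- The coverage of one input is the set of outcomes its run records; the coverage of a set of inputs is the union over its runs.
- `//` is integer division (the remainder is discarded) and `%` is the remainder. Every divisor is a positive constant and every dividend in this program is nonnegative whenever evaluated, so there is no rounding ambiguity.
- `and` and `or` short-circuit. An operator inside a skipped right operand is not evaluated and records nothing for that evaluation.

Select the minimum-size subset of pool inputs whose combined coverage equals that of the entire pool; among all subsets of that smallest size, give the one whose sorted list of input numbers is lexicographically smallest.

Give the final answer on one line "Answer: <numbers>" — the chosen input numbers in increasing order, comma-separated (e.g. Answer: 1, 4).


input #1, a=-1, b=3, k=4: outcomes B1=F, B2=E, B3=F, B4=F, B6=F, B8=T, B8=F
input #2, a=2, b=2, k=2: outcomes B1=F, B2=S, B3=F, B4=F, B6=F, B8=T, B8=F
input #3, a=1, b=3, k=4: outcomes B1=F, B2=S, B3=F, B4=F, B6=F, B8=T, B8=F
input #4, a=2, b=7, k=2: outcomes B1=F, B2=S, B3=F, B4=F, B6=F, B8=T, B8=F
input #5, a=2, b=7, k=3: outcomes B1=F, B2=S, B3=F, B4=F, B6=F, B8=T, B8=F
input #6, a=-2, b=2, k=4: outcomes B1=F, B2=E, B3=F, B4=F, B6=F, B8=T, B8=F
input #7, a=-2, b=6, k=2: outcomes B1=F, B2=E, B3=F, B4=F, B6=T, B7=T, B8=F
input #8, a=1, b=6, k=4: outcomes B1=F, B2=S, B3=F, B4=F, B6=T, B7=F, B8=F
the full pool covers 11 outcomes: B1=F, B2=S, B2=E, B3=F, B4=F, B6=T, B6=F, B7=T, B7=F, B8=T, B8=F
size 1 is not enough: best union over all size-1 subsets is 7/11
size 2 is not enough: best union over all size-2 subsets is 10/11
at size 3, {1, 7, 8} reaches all 11 outcomes; every lexicographically earlier size-3 subset fails
Answer: 1, 7, 8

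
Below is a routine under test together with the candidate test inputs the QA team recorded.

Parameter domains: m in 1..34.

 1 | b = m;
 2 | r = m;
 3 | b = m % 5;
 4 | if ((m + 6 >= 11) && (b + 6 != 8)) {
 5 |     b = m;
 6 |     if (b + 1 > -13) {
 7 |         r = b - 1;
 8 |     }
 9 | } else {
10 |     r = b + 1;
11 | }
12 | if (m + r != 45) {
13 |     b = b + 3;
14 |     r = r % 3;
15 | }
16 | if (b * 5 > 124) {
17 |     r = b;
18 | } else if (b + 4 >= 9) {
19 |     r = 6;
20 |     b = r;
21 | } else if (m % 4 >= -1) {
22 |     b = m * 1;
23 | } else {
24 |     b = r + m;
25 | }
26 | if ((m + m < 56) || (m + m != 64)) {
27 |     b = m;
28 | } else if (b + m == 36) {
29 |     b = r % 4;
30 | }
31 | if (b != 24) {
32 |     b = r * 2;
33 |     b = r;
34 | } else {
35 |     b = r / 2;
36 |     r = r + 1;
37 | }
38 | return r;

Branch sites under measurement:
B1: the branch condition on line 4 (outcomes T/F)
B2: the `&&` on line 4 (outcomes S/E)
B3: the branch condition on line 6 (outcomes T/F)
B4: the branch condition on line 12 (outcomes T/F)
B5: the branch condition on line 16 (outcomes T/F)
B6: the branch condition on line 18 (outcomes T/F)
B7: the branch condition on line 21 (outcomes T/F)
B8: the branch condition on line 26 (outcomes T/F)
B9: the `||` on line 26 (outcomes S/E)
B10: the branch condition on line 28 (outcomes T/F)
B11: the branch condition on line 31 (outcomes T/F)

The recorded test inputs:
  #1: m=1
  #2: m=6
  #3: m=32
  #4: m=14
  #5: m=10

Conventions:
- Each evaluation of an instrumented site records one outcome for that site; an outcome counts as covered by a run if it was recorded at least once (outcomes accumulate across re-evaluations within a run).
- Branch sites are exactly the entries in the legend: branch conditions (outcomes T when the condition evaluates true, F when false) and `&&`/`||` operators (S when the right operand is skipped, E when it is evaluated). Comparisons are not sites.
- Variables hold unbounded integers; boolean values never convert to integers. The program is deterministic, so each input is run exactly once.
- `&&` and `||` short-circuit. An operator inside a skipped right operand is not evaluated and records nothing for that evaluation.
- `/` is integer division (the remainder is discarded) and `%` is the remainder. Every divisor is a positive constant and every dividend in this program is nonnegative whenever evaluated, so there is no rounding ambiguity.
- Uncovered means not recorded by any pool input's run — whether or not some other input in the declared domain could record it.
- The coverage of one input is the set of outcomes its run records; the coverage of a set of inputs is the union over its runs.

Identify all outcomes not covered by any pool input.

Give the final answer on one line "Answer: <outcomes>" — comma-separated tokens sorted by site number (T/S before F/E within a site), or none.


#1 (m=1) -> B2->S, B1->F, B4->T, B5->F, B6->F, B7->T, B9->S, B8->T, B11->T; covered: B1=F, B2=S, B4=T, B5=F, B6=F, B7=T, B8=T, B9=S, B11=T
#2 (m=6) -> B2->E, B1->T, B3->T, B4->T, B5->F, B6->T, B9->S, B8->T, B11->T; covered: B1=T, B2=E, B3=T, B4=T, B5=F, B6=T, B8=T, B9=S, B11=T
#3 (m=32) -> B2->E, B1->F, B4->T, B5->F, B6->T, B9->E, B8->F, B10->F, B11->T; covered: B1=F, B2=E, B4=T, B5=F, B6=T, B8=F, B9=E, B10=F, B11=T
#4 (m=14) -> B2->E, B1->T, B3->T, B4->T, B5->F, B6->T, B9->S, B8->T, B11->T; covered: B1=T, B2=E, B3=T, B4=T, B5=F, B6=T, B8=T, B9=S, B11=T
#5 (m=10) -> B2->E, B1->T, B3->T, B4->T, B5->F, B6->T, B9->S, B8->T, B11->T; covered: B1=T, B2=E, B3=T, B4=T, B5=F, B6=T, B8=T, B9=S, B11=T
union over the pool: B1=T, B1=F, B2=S, B2=E, B3=T, B4=T, B5=F, B6=T, B6=F, B7=T, B8=T, B8=F, B9=S, B9=E, B10=F, B11=T
uncovered (6 of 22): B3=F, B4=F, B5=T, B7=F, B10=T, B11=F
Answer: B3=F, B4=F, B5=T, B7=F, B10=T, B11=F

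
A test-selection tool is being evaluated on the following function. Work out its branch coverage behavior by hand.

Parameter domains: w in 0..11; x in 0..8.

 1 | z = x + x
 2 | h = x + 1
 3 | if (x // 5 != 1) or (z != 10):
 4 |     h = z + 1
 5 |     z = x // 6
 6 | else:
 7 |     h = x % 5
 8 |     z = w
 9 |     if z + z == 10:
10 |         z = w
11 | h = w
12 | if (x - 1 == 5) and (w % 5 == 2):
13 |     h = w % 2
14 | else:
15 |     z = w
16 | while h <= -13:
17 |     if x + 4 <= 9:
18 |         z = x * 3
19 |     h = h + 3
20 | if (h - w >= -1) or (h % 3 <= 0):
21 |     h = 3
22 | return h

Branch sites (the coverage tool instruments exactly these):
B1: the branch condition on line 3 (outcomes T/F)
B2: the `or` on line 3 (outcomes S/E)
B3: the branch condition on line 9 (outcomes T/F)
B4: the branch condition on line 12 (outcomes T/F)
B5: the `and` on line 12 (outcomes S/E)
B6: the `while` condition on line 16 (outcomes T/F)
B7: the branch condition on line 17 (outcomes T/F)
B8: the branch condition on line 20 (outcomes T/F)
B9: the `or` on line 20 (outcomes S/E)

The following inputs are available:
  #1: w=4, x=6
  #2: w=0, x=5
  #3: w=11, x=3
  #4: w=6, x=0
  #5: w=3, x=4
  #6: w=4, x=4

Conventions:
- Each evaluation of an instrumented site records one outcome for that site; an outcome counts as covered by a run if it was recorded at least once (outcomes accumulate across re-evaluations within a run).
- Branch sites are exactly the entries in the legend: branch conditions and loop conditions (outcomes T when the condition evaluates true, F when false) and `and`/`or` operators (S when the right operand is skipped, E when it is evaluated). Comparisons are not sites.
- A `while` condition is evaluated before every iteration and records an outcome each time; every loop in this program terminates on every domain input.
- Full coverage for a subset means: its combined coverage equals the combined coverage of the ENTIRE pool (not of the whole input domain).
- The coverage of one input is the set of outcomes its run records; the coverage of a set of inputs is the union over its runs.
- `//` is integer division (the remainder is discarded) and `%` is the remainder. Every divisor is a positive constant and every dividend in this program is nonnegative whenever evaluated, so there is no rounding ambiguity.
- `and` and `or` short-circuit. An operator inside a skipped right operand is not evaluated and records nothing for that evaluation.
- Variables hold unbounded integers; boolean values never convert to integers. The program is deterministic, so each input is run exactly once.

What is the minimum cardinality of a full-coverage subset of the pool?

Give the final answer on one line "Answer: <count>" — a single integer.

#1 (w=4, x=6) -> covered: B1=T, B2=E, B4=F, B5=E, B6=F, B8=T, B9=S
#2 (w=0, x=5) -> covered: B1=F, B2=E, B3=F, B4=F, B5=S, B6=F, B8=T, B9=S
#3 (w=11, x=3) -> covered: B1=T, B2=S, B4=F, B5=S, B6=F, B8=T, B9=S
#4 (w=6, x=0) -> covered: B1=T, B2=S, B4=F, B5=S, B6=F, B8=T, B9=S
#5 (w=3, x=4) -> covered: B1=T, B2=S, B4=F, B5=S, B6=F, B8=T, B9=S
#6 (w=4, x=4) -> covered: B1=T, B2=S, B4=F, B5=S, B6=F, B8=T, B9=S
union over all inputs: B1=T, B1=F, B2=S, B2=E, B3=F, B4=F, B5=S, B5=E, B6=F, B8=T, B9=S (11 outcomes)
size 1 is not enough: best union over all size-1 subsets is 8/11
size 2 is not enough: best union over all size-2 subsets is 10/11
the canonical winner is {1, 2, 3}: size 3, full 11-outcome coverage, earliest index list among size-3 covers

Answer: 3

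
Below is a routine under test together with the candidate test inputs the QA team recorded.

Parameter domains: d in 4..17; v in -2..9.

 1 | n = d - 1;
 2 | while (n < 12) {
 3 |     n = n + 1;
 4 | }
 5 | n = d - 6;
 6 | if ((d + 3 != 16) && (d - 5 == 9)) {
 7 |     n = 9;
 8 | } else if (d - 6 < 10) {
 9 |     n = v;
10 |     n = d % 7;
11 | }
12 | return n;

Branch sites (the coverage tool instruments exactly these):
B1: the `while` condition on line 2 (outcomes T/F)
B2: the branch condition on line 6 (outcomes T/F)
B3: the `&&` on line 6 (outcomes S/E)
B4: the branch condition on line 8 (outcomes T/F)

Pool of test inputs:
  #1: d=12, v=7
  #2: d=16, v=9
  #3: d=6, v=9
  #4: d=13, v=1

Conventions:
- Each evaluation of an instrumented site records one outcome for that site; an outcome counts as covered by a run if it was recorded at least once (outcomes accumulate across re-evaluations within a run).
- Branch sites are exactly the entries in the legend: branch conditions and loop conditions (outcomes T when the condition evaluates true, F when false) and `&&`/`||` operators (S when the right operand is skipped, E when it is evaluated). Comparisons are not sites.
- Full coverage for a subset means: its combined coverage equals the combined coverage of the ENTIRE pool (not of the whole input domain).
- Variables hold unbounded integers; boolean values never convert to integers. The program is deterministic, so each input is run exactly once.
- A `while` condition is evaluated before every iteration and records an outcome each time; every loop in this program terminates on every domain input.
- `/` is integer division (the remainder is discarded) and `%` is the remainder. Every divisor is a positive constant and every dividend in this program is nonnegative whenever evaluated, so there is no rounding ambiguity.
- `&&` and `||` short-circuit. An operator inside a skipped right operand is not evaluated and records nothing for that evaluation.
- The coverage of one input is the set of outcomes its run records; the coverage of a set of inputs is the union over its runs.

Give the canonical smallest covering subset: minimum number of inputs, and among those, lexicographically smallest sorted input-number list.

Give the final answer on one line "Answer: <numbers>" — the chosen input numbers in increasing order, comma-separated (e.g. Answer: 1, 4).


input #1, d=12, v=7: outcomes B1=T, B1=F, B2=F, B3=E, B4=T
input #2, d=16, v=9: outcomes B1=F, B2=F, B3=E, B4=F
input #3, d=6, v=9: outcomes B1=T, B1=F, B2=F, B3=E, B4=T
input #4, d=13, v=1: outcomes B1=F, B2=F, B3=S, B4=T
pool-wide coverage (7 outcomes): B1=T, B1=F, B2=F, B3=S, B3=E, B4=T, B4=F
no size-1 subset reaches all 7 outcomes (best union: 5/7)
no size-2 subset reaches all 7 outcomes (best union: 6/7)
at size 3, {1, 2, 4} reaches all 7 outcomes; every lexicographically earlier size-3 subset fails
Answer: 1, 2, 4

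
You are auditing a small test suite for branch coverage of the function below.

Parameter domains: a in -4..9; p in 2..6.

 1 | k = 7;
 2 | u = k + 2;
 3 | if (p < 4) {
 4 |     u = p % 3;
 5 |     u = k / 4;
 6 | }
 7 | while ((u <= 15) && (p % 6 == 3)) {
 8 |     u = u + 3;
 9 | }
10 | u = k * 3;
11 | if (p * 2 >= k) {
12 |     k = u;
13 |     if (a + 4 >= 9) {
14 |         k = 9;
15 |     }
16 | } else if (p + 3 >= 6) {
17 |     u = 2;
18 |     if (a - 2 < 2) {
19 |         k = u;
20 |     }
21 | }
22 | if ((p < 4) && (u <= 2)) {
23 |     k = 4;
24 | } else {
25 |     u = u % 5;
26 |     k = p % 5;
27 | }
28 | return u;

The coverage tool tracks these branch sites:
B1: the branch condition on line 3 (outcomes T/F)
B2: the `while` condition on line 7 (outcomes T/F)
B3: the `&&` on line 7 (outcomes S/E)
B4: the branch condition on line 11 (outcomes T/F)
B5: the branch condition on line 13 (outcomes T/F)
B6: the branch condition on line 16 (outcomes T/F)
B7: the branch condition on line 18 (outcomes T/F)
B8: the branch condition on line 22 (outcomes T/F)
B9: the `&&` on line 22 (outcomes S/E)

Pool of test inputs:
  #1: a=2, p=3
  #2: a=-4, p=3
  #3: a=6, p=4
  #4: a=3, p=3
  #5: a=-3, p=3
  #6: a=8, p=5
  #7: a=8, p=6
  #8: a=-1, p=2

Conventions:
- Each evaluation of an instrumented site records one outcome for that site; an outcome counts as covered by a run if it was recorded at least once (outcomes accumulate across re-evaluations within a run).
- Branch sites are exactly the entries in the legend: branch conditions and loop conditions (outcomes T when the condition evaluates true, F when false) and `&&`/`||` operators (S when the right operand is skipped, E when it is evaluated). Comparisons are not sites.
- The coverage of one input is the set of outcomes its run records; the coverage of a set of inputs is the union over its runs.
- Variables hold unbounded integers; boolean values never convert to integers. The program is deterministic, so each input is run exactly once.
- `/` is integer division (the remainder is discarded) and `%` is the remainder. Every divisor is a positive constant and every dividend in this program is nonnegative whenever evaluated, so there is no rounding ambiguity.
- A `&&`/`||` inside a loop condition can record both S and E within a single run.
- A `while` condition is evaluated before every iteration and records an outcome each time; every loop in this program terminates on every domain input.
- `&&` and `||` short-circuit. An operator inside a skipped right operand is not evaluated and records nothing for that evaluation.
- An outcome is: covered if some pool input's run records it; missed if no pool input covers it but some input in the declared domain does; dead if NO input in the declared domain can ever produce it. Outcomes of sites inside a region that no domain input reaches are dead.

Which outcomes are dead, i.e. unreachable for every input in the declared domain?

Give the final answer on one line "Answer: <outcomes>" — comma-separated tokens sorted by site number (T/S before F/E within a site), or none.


sweeping the full domain (70 inputs) for each outcome:
  reachable outcomes have witnesses, e.g. B1=T (e.g. a=-4, p=2), B1=F (e.g. a=-4, p=4), B2=T (e.g. a=-4, p=3), B2=F (e.g. a=-4, p=2)
Answer: none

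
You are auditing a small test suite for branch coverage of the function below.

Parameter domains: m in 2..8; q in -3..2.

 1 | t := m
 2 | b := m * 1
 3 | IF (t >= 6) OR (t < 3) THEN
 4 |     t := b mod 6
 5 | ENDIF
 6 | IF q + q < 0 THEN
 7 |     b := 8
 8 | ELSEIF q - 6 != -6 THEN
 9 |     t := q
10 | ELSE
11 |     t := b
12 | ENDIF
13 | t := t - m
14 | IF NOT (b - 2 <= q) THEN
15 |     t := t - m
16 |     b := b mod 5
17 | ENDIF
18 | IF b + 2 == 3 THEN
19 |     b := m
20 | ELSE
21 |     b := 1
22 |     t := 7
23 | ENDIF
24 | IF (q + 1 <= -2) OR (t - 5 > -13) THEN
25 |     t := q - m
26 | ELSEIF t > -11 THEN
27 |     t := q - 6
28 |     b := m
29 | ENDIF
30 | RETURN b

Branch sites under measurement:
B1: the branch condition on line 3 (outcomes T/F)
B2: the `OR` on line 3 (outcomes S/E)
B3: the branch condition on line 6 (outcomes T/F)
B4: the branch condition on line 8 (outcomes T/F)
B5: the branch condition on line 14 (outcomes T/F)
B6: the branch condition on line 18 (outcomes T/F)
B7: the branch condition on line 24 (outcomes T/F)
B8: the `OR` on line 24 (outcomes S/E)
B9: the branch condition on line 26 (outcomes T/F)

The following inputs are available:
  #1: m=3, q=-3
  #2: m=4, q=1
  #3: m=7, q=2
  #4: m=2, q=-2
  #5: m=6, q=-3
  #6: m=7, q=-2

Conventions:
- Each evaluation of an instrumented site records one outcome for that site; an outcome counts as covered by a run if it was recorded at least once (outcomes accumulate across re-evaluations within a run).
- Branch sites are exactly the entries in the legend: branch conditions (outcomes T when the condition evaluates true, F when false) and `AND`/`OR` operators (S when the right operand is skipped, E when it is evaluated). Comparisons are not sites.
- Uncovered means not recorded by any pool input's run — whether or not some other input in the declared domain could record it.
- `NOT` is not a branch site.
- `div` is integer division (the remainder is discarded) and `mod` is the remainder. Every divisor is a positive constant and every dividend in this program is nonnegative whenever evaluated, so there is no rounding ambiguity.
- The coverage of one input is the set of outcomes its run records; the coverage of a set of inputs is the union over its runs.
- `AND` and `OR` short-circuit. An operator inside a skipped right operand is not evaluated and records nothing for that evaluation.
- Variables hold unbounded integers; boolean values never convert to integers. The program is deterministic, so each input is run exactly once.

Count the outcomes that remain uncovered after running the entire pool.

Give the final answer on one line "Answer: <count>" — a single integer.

#1 (m=3, q=-3) -> covered: B1=F, B2=E, B3=T, B5=T, B6=F, B7=T, B8=S
#2 (m=4, q=1) -> covered: B1=F, B2=E, B3=F, B4=T, B5=T, B6=F, B7=T, B8=E
#3 (m=7, q=2) -> covered: B1=T, B2=S, B3=F, B4=T, B5=T, B6=F, B7=T, B8=E
#4 (m=2, q=-2) -> covered: B1=T, B2=E, B3=T, B5=T, B6=F, B7=T, B8=E
#5 (m=6, q=-3) -> covered: B1=T, B2=S, B3=T, B5=T, B6=F, B7=T, B8=S
#6 (m=7, q=-2) -> covered: B1=T, B2=S, B3=T, B5=T, B6=F, B7=T, B8=E
union over the pool: B1=T, B1=F, B2=S, B2=E, B3=T, B3=F, B4=T, B5=T, B6=F, B7=T, B8=S, B8=E
uncovered (6 of 18): B4=F, B5=F, B6=T, B7=F, B9=T, B9=F

Answer: 6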